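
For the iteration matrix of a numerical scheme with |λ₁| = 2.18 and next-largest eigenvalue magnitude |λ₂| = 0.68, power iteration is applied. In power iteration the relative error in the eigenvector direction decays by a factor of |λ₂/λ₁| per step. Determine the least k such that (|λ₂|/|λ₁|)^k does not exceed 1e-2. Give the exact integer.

|λ₂/λ₁| = 0.68/2.18 = 0.31193
Need k ≥ ln(1e-2) / ln(0.31193) = -4.6052 / -1.1650 ≈ 3.953
Smallest integer k satisfying the bound: 4

4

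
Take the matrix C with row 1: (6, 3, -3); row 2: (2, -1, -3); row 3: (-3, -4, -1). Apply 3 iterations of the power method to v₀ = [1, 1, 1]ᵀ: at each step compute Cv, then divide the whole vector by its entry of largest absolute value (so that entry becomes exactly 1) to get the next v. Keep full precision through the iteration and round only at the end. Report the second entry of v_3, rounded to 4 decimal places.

Cv0 = (6.00000, -2.00000, -8.00000); divide by -8.00000 → v1 = (-0.75000, 0.25000, 1.00000)
Cv1 = (-6.75000, -4.75000, 0.25000); divide by -6.75000 → v2 = (1.00000, 0.70370, -0.03704)
Cv2 = (8.22222, 1.40741, -5.77778); divide by 8.22222 → v3 = (1.00000, 0.17117, -0.70270)
Requested entry of v3: 76/444 = 0.1712

0.1712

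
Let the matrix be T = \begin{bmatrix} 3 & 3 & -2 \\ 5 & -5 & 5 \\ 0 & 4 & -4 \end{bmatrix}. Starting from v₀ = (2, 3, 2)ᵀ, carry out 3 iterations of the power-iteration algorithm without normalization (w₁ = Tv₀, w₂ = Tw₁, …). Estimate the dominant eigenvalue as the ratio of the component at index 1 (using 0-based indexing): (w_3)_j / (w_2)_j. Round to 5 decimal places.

λ ≈ -0.60000

w1 = Tv₀ = (3·2 + 3·3 + (-2)·2; 5·2 + (-5)·3 + 5·2; 0·2 + 4·3 + (-4)·2) = (11, 5, 4)
w2 = Tw1 = (3·11 + 3·5 + (-2)·4; 5·11 + (-5)·5 + 5·4; 0·11 + 4·5 + (-4)·4) = (40, 50, 4)
w3 = Tw2 = (262, -30, 184)
Ratio at component: -30 / 50 = -0.60000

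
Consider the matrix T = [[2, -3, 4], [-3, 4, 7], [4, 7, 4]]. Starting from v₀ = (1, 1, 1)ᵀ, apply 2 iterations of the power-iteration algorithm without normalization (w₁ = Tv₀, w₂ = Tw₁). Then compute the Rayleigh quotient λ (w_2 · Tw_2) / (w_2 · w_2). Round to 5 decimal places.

w1 = Tv₀ = (3, 8, 15)
w2 = Tw1 = (42, 128, 128)
Tw2 = (212, 1282, 1576)
w2·Tw2 = 42·212 + 128·1282 + 128·1576 = 374728; w2·w2 = 42·42 + 128·128 + 128·128 = 34532
λ ≈ 374728/34532 = 10.85162

λ ≈ 10.85162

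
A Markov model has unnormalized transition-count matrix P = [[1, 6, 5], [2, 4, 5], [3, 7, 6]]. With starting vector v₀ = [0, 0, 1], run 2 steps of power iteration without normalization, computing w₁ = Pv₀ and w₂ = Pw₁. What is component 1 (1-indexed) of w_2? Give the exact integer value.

w1 = Pv₀ = (1·0 + 6·0 + 5·1; 2·0 + 4·0 + 5·1; 3·0 + 7·0 + 6·1) = (5, 5, 6)
w2 = Pw1 = (1·5 + 6·5 + 5·6; 2·5 + 4·5 + 5·6; 3·5 + 7·5 + 6·6) = (65, 60, 86)
The requested component of w2 is 65.

65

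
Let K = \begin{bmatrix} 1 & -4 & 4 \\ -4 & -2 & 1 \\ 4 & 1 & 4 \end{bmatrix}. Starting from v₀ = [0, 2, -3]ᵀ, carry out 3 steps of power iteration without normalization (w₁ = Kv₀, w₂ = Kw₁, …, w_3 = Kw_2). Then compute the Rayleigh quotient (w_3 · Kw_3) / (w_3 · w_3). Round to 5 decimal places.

4.37545

w1 = Kv₀ = (-20, -7, -10)
w2 = Kw1 = (-32, 84, -127)
w3 = Kw2 = (-876, -167, -552)
Kw3 = (-2416, 3286, -5879)
w3·Kw3 = (-876)·(-2416) + (-167)·3286 + (-552)·(-5879) = 4812862; w3·w3 = (-876)·(-876) + (-167)·(-167) + (-552)·(-552) = 1099969
λ ≈ 4812862/1099969 = 4.37545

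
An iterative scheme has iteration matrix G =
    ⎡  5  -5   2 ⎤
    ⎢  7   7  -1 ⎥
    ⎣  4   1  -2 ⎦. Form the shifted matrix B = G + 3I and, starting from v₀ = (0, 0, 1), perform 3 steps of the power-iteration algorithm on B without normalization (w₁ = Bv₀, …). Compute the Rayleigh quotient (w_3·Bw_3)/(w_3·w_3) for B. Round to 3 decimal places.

10.231

B = G + 3I has rows (8, -5, 2); (7, 10, -1); (4, 1, 1)
w1 = Bv₀ = (8·0 + (-5)·0 + 2·1; 7·0 + 10·0 + (-1)·1; 4·0 + 1·0 + 1·1) = (2, -1, 1)
w2 = Bw1 = (8·2 + (-5)·(-1) + 2·1; 7·2 + 10·(-1) + (-1)·1; 4·2 + 1·(-1) + 1·1) = (23, 3, 8)
w3 = Bw2 = (185, 183, 103)
Bw3 = (771, 3022, 1026)
w3·Bw3 = 801339; w3·w3 = 78323; μ ≈ 801339/78323 = 10.231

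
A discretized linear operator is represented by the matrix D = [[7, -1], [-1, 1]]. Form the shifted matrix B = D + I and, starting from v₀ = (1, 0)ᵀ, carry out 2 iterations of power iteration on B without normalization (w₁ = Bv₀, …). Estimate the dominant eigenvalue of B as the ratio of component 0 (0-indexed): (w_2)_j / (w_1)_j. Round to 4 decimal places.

8.1250

B = D + I has rows (8, -1); (-1, 2)
w1 = Bv₀ = (8·1 + (-1)·0; (-1)·1 + 2·0) = (8, -1)
w2 = Bw1 = (8·8 + (-1)·(-1); (-1)·8 + 2·(-1)) = (65, -10)
Ratio: 65/8 = 8.1250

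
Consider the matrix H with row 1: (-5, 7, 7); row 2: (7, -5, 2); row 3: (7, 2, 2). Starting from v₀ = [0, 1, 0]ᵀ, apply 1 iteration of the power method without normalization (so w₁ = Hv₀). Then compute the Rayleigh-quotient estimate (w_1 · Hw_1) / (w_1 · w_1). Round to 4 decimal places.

w1 = Hv₀ = ((-5)·0 + 7·1 + 7·0; 7·0 + (-5)·1 + 2·0; 7·0 + 2·1 + 2·0) = (7, -5, 2)
Hw1 = (-56, 78, 43)
w1·Hw1 = 7·(-56) + (-5)·78 + 2·43 = -696; w1·w1 = 7·7 + (-5)·(-5) + 2·2 = 78
λ ≈ -696/78 = -8.9231

λ ≈ -8.9231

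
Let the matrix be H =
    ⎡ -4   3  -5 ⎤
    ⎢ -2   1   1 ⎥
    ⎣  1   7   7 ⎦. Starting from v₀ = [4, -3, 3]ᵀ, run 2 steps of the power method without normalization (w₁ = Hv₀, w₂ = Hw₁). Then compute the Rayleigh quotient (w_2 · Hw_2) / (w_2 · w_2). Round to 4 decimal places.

w1 = Hv₀ = ((-4)·4 + 3·(-3) + (-5)·3; (-2)·4 + 1·(-3) + 1·3; 1·4 + 7·(-3) + 7·3) = (-40, -8, 4)
w2 = Hw1 = ((-4)·(-40) + 3·(-8) + (-5)·4; (-2)·(-40) + 1·(-8) + 1·4; 1·(-40) + 7·(-8) + 7·4) = (116, 76, -68)
Hw2 = (104, -224, 172)
w2·Hw2 = 116·104 + 76·(-224) + (-68)·172 = -16656; w2·w2 = 116·116 + 76·76 + (-68)·(-68) = 23856
λ ≈ -16656/23856 = -0.6982

λ ≈ -0.6982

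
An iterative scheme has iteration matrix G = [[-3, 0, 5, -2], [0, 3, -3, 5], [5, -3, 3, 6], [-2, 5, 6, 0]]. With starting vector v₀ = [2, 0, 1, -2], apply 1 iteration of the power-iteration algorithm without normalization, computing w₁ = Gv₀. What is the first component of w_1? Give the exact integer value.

3

w1 = Gv₀ = ((-3)·2 + 0·0 + 5·1 + (-2)·(-2); 0·2 + 3·0 + (-3)·1 + 5·(-2); 5·2 + (-3)·0 + 3·1 + 6·(-2); (-2)·2 + 5·0 + 6·1 + 0·(-2)) = (3, -13, 1, 2)
The requested component of w1 is 3.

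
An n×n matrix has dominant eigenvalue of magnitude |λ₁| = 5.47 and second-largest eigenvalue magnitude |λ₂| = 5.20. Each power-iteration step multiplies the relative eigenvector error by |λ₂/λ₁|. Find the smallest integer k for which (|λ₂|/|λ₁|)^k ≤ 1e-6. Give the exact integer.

|λ₂/λ₁| = 5.20/5.47 = 0.95064
Need k ≥ ln(1e-6) / ln(0.95064) = -13.8155 / -0.0506 ≈ 272.926
Smallest integer k satisfying the bound: 273

273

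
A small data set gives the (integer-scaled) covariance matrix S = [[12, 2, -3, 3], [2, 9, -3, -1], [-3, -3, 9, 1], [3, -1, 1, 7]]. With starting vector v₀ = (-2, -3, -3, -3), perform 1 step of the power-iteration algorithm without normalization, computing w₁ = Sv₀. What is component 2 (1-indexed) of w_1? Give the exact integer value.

w1 = Sv₀ = (12·(-2) + 2·(-3) + (-3)·(-3) + 3·(-3); 2·(-2) + 9·(-3) + (-3)·(-3) + (-1)·(-3); (-3)·(-2) + (-3)·(-3) + 9·(-3) + 1·(-3); 3·(-2) + (-1)·(-3) + 1·(-3) + 7·(-3)) = (-30, -19, -15, -27)
The requested component of w1 is -19.

-19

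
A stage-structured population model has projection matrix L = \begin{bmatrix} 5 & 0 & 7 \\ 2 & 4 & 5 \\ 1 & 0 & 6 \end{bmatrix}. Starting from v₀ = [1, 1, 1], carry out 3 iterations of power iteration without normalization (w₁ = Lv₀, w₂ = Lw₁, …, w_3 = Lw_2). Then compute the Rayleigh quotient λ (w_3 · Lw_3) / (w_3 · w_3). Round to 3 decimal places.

8.344

w1 = Lv₀ = (12, 11, 7)
w2 = Lw1 = (109, 103, 54)
w3 = Lw2 = (923, 900, 433)
Lw3 = (7646, 7611, 3521)
w3·Lw3 = 923·7646 + 900·7611 + 433·3521 = 15431751; w3·w3 = 923·923 + 900·900 + 433·433 = 1849418
λ ≈ 15431751/1849418 = 8.344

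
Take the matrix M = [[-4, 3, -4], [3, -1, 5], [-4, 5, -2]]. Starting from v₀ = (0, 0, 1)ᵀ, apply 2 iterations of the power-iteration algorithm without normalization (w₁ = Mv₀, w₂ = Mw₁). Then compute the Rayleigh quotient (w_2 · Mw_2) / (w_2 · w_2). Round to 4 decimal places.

w1 = Mv₀ = ((-4)·0 + 3·0 + (-4)·1; 3·0 + (-1)·0 + 5·1; (-4)·0 + 5·0 + (-2)·1) = (-4, 5, -2)
w2 = Mw1 = ((-4)·(-4) + 3·5 + (-4)·(-2); 3·(-4) + (-1)·5 + 5·(-2); (-4)·(-4) + 5·5 + (-2)·(-2)) = (39, -27, 45)
Mw2 = (-417, 369, -381)
w2·Mw2 = 39·(-417) + (-27)·369 + 45·(-381) = -43371; w2·w2 = 39·39 + (-27)·(-27) + 45·45 = 4275
λ ≈ -43371/4275 = -10.1453

λ ≈ -10.1453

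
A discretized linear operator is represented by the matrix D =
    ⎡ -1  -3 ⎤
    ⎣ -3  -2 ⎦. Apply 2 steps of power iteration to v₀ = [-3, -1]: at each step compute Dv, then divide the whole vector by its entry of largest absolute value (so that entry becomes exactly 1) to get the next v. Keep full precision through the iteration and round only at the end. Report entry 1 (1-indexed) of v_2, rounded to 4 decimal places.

Dv0 = (6.00000, 11.00000); divide by 11.00000 → v1 = (0.54545, 1.00000)
Dv1 = (-3.54545, -3.63636); divide by -3.63636 → v2 = (0.97500, 1.00000)
Requested entry of v2: -39/-40 = 0.9750

0.9750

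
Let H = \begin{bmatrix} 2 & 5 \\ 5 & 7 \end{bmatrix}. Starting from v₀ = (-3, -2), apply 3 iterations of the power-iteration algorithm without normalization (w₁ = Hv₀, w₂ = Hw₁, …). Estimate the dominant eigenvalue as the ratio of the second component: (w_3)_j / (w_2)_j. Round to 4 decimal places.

10.1272

w1 = Hv₀ = (2·(-3) + 5·(-2); 5·(-3) + 7·(-2)) = (-16, -29)
w2 = Hw1 = (2·(-16) + 5·(-29); 5·(-16) + 7·(-29)) = (-177, -283)
w3 = Hw2 = (-1769, -2866)
Ratio at component: -2866 / -283 = 10.1272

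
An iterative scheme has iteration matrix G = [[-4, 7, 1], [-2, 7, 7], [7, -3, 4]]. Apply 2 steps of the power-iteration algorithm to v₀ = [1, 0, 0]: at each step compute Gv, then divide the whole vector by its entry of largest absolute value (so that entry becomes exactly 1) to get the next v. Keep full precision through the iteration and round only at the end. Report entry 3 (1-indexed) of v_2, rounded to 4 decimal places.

Gv0 = (-4.00000, -2.00000, 7.00000); divide by 7.00000 → v1 = (-0.57143, -0.28571, 1.00000)
Gv1 = (1.28571, 6.14286, 0.85714); divide by 6.14286 → v2 = (0.20930, 1.00000, 0.13953)
Requested entry of v2: 6/43 = 0.1395

0.1395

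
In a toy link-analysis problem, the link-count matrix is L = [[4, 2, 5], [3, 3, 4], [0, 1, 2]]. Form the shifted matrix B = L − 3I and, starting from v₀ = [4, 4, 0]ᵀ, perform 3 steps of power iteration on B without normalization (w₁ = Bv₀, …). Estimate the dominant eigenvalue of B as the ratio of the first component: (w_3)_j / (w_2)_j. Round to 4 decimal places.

B = L − 3I has rows (1, 2, 5); (3, 0, 4); (0, 1, -1)
w1 = Bv₀ = (1·4 + 2·4 + 5·0; 3·4 + 0·4 + 4·0; 0·4 + 1·4 + (-1)·0) = (12, 12, 4)
w2 = Bw1 = (1·12 + 2·12 + 5·4; 3·12 + 0·12 + 4·4; 0·12 + 1·12 + (-1)·4) = (56, 52, 8)
w3 = Bw2 = (200, 200, 44)
Ratio: 200/56 = 3.5714

μ ≈ 3.5714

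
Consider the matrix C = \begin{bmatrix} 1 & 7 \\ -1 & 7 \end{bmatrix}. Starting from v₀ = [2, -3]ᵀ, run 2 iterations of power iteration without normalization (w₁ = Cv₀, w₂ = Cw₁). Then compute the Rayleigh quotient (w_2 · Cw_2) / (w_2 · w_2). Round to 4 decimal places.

w1 = Cv₀ = (1·2 + 7·(-3); (-1)·2 + 7·(-3)) = (-19, -23)
w2 = Cw1 = (1·(-19) + 7·(-23); (-1)·(-19) + 7·(-23)) = (-180, -142)
Cw2 = (-1174, -814)
w2·Cw2 = (-180)·(-1174) + (-142)·(-814) = 326908; w2·w2 = (-180)·(-180) + (-142)·(-142) = 52564
λ ≈ 326908/52564 = 6.2192

6.2192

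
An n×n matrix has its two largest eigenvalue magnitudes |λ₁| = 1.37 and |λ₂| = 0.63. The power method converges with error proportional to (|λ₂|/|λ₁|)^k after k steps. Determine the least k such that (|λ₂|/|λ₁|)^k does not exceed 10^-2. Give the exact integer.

6

|λ₂/λ₁| = 0.63/1.37 = 0.45985
Need k ≥ ln(10^-2) / ln(0.45985) = -4.6052 / -0.7768 ≈ 5.928
Smallest integer k satisfying the bound: 6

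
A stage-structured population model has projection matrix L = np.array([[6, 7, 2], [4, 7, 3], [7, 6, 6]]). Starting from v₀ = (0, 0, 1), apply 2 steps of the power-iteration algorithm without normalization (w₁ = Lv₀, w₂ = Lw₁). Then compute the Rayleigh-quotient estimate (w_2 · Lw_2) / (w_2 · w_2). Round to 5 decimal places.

w1 = Lv₀ = (2, 3, 6)
w2 = Lw1 = (45, 47, 68)
Lw2 = (735, 713, 1005)
w2·Lw2 = 45·735 + 47·713 + 68·1005 = 134926; w2·w2 = 45·45 + 47·47 + 68·68 = 8858
λ ≈ 134926/8858 = 15.23211

λ ≈ 15.23211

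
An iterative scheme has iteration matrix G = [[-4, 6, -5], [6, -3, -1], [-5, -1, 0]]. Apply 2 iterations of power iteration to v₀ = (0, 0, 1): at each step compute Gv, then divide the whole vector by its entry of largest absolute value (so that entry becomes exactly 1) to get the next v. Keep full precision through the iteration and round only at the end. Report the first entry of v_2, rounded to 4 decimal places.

Gv0 = (-5.00000, -1.00000, 0.00000); divide by -5.00000 → v1 = (1.00000, 0.20000, 0.00000)
Gv1 = (-2.80000, 5.40000, -5.20000); divide by 5.40000 → v2 = (-0.51852, 1.00000, -0.96296)
Requested entry of v2: 14/-27 = -0.5185

-0.5185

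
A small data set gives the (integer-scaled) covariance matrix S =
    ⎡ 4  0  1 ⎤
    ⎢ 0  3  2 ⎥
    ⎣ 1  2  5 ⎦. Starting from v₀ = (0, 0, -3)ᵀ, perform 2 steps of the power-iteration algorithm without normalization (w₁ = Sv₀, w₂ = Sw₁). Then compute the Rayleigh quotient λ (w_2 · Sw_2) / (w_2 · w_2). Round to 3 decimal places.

w1 = Sv₀ = (4·0 + 0·0 + 1·(-3); 0·0 + 3·0 + 2·(-3); 1·0 + 2·0 + 5·(-3)) = (-3, -6, -15)
w2 = Sw1 = (4·(-3) + 0·(-6) + 1·(-15); 0·(-3) + 3·(-6) + 2·(-15); 1·(-3) + 2·(-6) + 5·(-15)) = (-27, -48, -90)
Sw2 = (-198, -324, -573)
w2·Sw2 = (-27)·(-198) + (-48)·(-324) + (-90)·(-573) = 72468; w2·w2 = (-27)·(-27) + (-48)·(-48) + (-90)·(-90) = 11133
λ ≈ 72468/11133 = 6.509

6.509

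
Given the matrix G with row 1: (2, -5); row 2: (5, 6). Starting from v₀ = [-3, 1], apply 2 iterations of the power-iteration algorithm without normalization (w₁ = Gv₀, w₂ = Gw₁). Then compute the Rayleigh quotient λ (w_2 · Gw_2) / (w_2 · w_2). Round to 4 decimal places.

5.8295

w1 = Gv₀ = (2·(-3) + (-5)·1; 5·(-3) + 6·1) = (-11, -9)
w2 = Gw1 = (2·(-11) + (-5)·(-9); 5·(-11) + 6·(-9)) = (23, -109)
Gw2 = (591, -539)
w2·Gw2 = 23·591 + (-109)·(-539) = 72344; w2·w2 = 23·23 + (-109)·(-109) = 12410
λ ≈ 72344/12410 = 5.8295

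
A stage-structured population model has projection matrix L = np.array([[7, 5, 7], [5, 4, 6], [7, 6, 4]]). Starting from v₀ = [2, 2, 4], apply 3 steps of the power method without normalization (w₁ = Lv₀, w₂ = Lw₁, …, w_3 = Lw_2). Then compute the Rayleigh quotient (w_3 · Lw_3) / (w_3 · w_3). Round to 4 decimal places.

λ ≈ 17.1601

w1 = Lv₀ = (7·2 + 5·2 + 7·4; 5·2 + 4·2 + 6·4; 7·2 + 6·2 + 4·4) = (52, 42, 42)
w2 = Lw1 = (7·52 + 5·42 + 7·42; 5·52 + 4·42 + 6·42; 7·52 + 6·42 + 4·42) = (868, 680, 784)
w3 = Lw2 = (14964, 11764, 13292)
Lw3 = (256612, 201628, 228500)
w3·Lw3 = 14964·256612 + 11764·201628 + 13292·228500 = 9249115760; w3·w3 = 14964·14964 + 11764·11764 + 13292·13292 = 538990256
λ ≈ 9249115760/538990256 = 17.1601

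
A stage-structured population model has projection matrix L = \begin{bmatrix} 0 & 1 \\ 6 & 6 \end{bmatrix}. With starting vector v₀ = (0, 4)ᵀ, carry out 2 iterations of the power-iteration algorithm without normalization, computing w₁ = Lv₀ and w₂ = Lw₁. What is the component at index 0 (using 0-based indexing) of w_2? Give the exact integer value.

24

w1 = Lv₀ = (4, 24)
w2 = Lw1 = (24, 168)
The requested component of w2 is 24.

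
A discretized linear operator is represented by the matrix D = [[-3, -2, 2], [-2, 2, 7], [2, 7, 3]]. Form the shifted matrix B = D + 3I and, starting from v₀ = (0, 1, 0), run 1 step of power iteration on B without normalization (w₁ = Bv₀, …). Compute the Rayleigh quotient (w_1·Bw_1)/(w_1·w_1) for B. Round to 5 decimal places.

B = D + 3I has rows (0, -2, 2); (-2, 5, 7); (2, 7, 6)
w1 = Bv₀ = (0·0 + (-2)·1 + 2·0; (-2)·0 + 5·1 + 7·0; 2·0 + 7·1 + 6·0) = (-2, 5, 7)
Bw1 = (4, 78, 73)
w1·Bw1 = 893; w1·w1 = 78; μ ≈ 893/78 = 11.44872

μ ≈ 11.44872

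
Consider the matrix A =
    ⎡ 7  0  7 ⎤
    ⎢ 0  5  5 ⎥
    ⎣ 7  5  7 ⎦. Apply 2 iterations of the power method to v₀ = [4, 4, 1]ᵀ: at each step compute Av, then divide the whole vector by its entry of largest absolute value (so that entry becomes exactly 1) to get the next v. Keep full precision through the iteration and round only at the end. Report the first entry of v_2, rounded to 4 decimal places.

0.8344

Av0 = (35.00000, 25.00000, 55.00000); divide by 55.00000 → v1 = (0.63636, 0.45455, 1.00000)
Av1 = (11.45455, 7.27273, 13.72727); divide by 13.72727 → v2 = (0.83444, 0.52980, 1.00000)
Requested entry of v2: 630/755 = 0.8344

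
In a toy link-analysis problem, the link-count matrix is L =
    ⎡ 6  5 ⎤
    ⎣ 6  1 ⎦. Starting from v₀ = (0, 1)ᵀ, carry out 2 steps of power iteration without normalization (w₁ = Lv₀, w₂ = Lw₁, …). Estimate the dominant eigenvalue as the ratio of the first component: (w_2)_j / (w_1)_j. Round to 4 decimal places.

w1 = Lv₀ = (6·0 + 5·1; 6·0 + 1·1) = (5, 1)
w2 = Lw1 = (6·5 + 5·1; 6·5 + 1·1) = (35, 31)
Ratio at component: 35 / 5 = 7.0000

7.0000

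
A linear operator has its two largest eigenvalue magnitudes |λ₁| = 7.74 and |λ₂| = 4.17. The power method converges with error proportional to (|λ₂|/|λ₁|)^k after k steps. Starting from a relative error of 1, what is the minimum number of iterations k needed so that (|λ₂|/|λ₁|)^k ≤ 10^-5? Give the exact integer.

19

|λ₂/λ₁| = 4.17/7.74 = 0.53876
Need k ≥ ln(10^-5) / ln(0.53876) = -11.5129 / -0.6185 ≈ 18.615
Smallest integer k satisfying the bound: 19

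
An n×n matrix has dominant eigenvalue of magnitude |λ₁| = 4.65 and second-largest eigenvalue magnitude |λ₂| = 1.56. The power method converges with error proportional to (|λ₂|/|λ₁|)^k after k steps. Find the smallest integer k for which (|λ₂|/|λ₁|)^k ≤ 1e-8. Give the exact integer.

|λ₂/λ₁| = 1.56/4.65 = 0.33548
Need k ≥ ln(1e-8) / ln(0.33548) = -18.4207 / -1.0922 ≈ 16.866
Smallest integer k satisfying the bound: 17

17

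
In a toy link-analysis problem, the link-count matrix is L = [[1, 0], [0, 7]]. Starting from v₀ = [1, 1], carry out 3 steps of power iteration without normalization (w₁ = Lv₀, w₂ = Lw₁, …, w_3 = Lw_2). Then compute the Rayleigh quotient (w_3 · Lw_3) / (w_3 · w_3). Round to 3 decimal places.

7.000

w1 = Lv₀ = (1·1 + 0·1; 0·1 + 7·1) = (1, 7)
w2 = Lw1 = (1·1 + 0·7; 0·1 + 7·7) = (1, 49)
w3 = Lw2 = (1, 343)
Lw3 = (1, 2401)
w3·Lw3 = 1·1 + 343·2401 = 823544; w3·w3 = 1·1 + 343·343 = 117650
λ ≈ 823544/117650 = 7.000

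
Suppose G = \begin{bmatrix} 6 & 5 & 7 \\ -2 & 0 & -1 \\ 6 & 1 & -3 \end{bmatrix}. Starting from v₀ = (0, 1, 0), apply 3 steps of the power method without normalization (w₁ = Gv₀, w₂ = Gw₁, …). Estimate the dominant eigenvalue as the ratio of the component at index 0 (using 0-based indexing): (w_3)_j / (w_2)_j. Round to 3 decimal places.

w1 = Gv₀ = (6·0 + 5·1 + 7·0; (-2)·0 + 0·1 + (-1)·0; 6·0 + 1·1 + (-3)·0) = (5, 0, 1)
w2 = Gw1 = (6·5 + 5·0 + 7·1; (-2)·5 + 0·0 + (-1)·1; 6·5 + 1·0 + (-3)·1) = (37, -11, 27)
w3 = Gw2 = (356, -101, 130)
Ratio at component: 356 / 37 = 9.622

9.622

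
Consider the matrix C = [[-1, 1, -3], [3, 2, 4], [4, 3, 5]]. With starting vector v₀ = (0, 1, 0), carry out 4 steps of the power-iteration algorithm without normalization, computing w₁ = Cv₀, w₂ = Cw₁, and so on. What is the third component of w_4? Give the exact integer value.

w1 = Cv₀ = (1, 2, 3)
w2 = Cw1 = (-8, 19, 25)
w3 = Cw2 = (-48, 114, 150)
w4 = Cw3 = (-288, 684, 900)
The requested component of w4 is 900.

900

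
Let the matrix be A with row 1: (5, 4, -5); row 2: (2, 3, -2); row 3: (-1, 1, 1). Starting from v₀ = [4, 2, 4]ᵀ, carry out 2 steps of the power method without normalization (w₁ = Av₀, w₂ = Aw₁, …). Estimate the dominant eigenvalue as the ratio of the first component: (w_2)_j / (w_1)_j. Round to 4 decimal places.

6.7500

w1 = Av₀ = (5·4 + 4·2 + (-5)·4; 2·4 + 3·2 + (-2)·4; (-1)·4 + 1·2 + 1·4) = (8, 6, 2)
w2 = Aw1 = (5·8 + 4·6 + (-5)·2; 2·8 + 3·6 + (-2)·2; (-1)·8 + 1·6 + 1·2) = (54, 30, 0)
Ratio at component: 54 / 8 = 6.7500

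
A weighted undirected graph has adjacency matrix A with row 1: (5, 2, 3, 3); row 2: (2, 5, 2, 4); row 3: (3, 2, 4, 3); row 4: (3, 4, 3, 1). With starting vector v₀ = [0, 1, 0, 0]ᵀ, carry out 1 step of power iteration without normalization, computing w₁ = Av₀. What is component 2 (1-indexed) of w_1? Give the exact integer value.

w1 = Av₀ = (5·0 + 2·1 + 3·0 + 3·0; 2·0 + 5·1 + 2·0 + 4·0; 3·0 + 2·1 + 4·0 + 3·0; 3·0 + 4·1 + 3·0 + 1·0) = (2, 5, 2, 4)
The requested component of w1 is 5.

5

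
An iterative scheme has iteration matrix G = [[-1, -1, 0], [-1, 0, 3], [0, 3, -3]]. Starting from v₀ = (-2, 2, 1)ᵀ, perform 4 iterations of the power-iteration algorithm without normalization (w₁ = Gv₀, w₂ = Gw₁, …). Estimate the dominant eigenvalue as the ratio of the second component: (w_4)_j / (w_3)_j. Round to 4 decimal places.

1.3478

w1 = Gv₀ = ((-1)·(-2) + (-1)·2 + 0·1; (-1)·(-2) + 0·2 + 3·1; 0·(-2) + 3·2 + (-3)·1) = (0, 5, 3)
w2 = Gw1 = ((-1)·0 + (-1)·5 + 0·3; (-1)·0 + 0·5 + 3·3; 0·0 + 3·5 + (-3)·3) = (-5, 9, 6)
w3 = Gw2 = (-4, 23, 9)
w4 = Gw3 = (-19, 31, 42)
Ratio at component: 31 / 23 = 1.3478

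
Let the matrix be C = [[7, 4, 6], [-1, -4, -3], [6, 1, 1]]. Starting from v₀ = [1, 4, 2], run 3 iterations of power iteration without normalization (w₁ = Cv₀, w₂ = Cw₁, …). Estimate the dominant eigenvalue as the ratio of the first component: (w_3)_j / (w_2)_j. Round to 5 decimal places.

w1 = Cv₀ = (35, -23, 12)
w2 = Cw1 = (225, 21, 199)
w3 = Cw2 = (2853, -906, 1570)
Ratio at component: 2853 / 225 = 12.68000

12.68000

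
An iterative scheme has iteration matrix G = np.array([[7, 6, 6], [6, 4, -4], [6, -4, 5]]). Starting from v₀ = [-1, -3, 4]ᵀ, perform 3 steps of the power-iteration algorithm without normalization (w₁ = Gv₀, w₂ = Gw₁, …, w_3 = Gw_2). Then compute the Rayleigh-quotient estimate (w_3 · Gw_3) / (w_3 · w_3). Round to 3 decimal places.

8.480

w1 = Gv₀ = (-1, -34, 26)
w2 = Gw1 = (-55, -246, 260)
w3 = Gw2 = (-301, -2354, 1954)
Gw3 = (-4507, -19038, 17380)
w3·Gw3 = (-301)·(-4507) + (-2354)·(-19038) + 1954·17380 = 80132579; w3·w3 = (-301)·(-301) + (-2354)·(-2354) + 1954·1954 = 9450033
λ ≈ 80132579/9450033 = 8.480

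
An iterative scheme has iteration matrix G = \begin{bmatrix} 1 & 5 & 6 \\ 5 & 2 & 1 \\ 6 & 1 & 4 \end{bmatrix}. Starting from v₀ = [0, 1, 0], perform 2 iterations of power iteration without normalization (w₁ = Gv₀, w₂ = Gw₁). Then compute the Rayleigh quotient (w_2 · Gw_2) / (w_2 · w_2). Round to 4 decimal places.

w1 = Gv₀ = (1·0 + 5·1 + 6·0; 5·0 + 2·1 + 1·0; 6·0 + 1·1 + 4·0) = (5, 2, 1)
w2 = Gw1 = (1·5 + 5·2 + 6·1; 5·5 + 2·2 + 1·1; 6·5 + 1·2 + 4·1) = (21, 30, 36)
Gw2 = (387, 201, 300)
w2·Gw2 = 21·387 + 30·201 + 36·300 = 24957; w2·w2 = 21·21 + 30·30 + 36·36 = 2637
λ ≈ 24957/2637 = 9.4642

λ ≈ 9.4642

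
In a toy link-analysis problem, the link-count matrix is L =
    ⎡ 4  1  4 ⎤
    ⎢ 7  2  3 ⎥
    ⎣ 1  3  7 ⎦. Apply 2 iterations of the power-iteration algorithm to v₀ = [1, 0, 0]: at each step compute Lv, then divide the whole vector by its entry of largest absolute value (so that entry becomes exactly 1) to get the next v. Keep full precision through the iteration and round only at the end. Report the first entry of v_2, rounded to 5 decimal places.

Lv0 = (4.000000, 7.000000, 1.000000); divide by 7.000000 → v1 = (0.571429, 1.000000, 0.142857)
Lv1 = (3.857143, 6.428571, 4.571429); divide by 6.428571 → v2 = (0.600000, 1.000000, 0.711111)
Requested entry of v2: 27/45 = 0.60000

0.60000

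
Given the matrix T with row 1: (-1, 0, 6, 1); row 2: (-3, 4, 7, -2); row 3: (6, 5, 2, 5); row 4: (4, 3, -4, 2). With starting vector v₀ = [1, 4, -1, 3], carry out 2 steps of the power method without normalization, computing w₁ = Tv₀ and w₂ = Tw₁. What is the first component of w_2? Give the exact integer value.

264

w1 = Tv₀ = ((-1)·1 + 0·4 + 6·(-1) + 1·3; (-3)·1 + 4·4 + 7·(-1) + (-2)·3; 6·1 + 5·4 + 2·(-1) + 5·3; 4·1 + 3·4 + (-4)·(-1) + 2·3) = (-4, 0, 39, 26)
w2 = Tw1 = ((-1)·(-4) + 0·0 + 6·39 + 1·26; (-3)·(-4) + 4·0 + 7·39 + (-2)·26; 6·(-4) + 5·0 + 2·39 + 5·26; 4·(-4) + 3·0 + (-4)·39 + 2·26) = (264, 233, 184, -120)
The requested component of w2 is 264.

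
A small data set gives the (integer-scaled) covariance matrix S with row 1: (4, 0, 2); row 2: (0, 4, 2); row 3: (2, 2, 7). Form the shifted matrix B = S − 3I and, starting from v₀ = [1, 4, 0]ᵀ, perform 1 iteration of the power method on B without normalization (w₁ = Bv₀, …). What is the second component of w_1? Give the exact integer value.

B = S − 3I has rows (1, 0, 2); (0, 1, 2); (2, 2, 4)
w1 = Bv₀ = (1·1 + 0·4 + 2·0; 0·1 + 1·4 + 2·0; 2·1 + 2·4 + 4·0) = (1, 4, 10)
Requested component of w1: 4

4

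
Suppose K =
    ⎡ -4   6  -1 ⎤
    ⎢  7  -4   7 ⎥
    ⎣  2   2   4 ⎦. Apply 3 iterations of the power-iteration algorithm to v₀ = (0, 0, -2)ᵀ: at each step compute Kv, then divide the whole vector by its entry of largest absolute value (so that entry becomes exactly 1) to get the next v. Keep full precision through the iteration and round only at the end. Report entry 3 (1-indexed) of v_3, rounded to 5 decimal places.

Kv0 = (2.000000, -14.000000, -8.000000); divide by -14.000000 → v1 = (-0.142857, 1.000000, 0.571429)
Kv1 = (6.000000, -1.000000, 4.000000); divide by 6.000000 → v2 = (1.000000, -0.166667, 0.666667)
Kv2 = (-5.666667, 12.333333, 4.333333); divide by 12.333333 → v3 = (-0.459459, 1.000000, 0.351351)
Requested entry of v3: -364/-1036 = 0.35135

0.35135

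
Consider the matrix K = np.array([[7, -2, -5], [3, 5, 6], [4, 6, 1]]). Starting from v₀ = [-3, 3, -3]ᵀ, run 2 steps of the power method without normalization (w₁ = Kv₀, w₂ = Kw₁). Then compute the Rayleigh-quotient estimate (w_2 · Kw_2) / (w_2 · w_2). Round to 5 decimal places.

λ ≈ 7.48370

w1 = Kv₀ = (7·(-3) + (-2)·3 + (-5)·(-3); 3·(-3) + 5·3 + 6·(-3); 4·(-3) + 6·3 + 1·(-3)) = (-12, -12, 3)
w2 = Kw1 = (7·(-12) + (-2)·(-12) + (-5)·3; 3·(-12) + 5·(-12) + 6·3; 4·(-12) + 6·(-12) + 1·3) = (-75, -78, -117)
Kw2 = (216, -1317, -885)
w2·Kw2 = (-75)·216 + (-78)·(-1317) + (-117)·(-885) = 190071; w2·w2 = (-75)·(-75) + (-78)·(-78) + (-117)·(-117) = 25398
λ ≈ 190071/25398 = 7.48370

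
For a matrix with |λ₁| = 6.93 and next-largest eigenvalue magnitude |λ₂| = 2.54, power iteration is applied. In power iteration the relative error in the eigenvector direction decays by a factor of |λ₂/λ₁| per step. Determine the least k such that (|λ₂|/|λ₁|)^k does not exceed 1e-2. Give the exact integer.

5

|λ₂/λ₁| = 2.54/6.93 = 0.36652
Need k ≥ ln(1e-2) / ln(0.36652) = -4.6052 / -1.0037 ≈ 4.588
Smallest integer k satisfying the bound: 5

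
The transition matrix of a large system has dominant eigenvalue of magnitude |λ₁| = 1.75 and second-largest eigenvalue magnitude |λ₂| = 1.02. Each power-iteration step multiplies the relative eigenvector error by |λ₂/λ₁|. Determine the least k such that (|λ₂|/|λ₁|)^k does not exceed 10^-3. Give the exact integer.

13

|λ₂/λ₁| = 1.02/1.75 = 0.58286
Need k ≥ ln(10^-3) / ln(0.58286) = -6.9078 / -0.5398 ≈ 12.797
Smallest integer k satisfying the bound: 13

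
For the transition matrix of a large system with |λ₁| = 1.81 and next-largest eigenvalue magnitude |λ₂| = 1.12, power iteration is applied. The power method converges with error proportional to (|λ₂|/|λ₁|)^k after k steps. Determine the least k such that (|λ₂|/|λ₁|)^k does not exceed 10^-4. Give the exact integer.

|λ₂/λ₁| = 1.12/1.81 = 0.61878
Need k ≥ ln(10^-4) / ln(0.61878) = -9.2103 / -0.4800 ≈ 19.188
Smallest integer k satisfying the bound: 20

20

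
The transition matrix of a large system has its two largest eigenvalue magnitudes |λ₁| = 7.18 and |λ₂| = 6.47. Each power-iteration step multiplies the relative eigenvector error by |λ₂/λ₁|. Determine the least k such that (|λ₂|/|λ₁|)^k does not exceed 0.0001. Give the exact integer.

89

|λ₂/λ₁| = 6.47/7.18 = 0.90111
Need k ≥ ln(0.0001) / ln(0.90111) = -9.2103 / -0.1041 ≈ 88.456
Smallest integer k satisfying the bound: 89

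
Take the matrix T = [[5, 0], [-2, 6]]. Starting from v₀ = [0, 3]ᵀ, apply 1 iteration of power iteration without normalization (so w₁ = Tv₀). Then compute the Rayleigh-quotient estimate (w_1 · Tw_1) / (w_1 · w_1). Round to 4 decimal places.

6.0000

w1 = Tv₀ = (0, 18)
Tw1 = (0, 108)
w1·Tw1 = 0·0 + 18·108 = 1944; w1·w1 = 0·0 + 18·18 = 324
λ ≈ 1944/324 = 6.0000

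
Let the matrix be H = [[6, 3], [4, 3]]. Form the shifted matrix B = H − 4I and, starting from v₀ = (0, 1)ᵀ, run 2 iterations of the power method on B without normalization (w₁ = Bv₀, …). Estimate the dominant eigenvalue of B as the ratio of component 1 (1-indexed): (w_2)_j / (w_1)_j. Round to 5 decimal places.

B = H − 4I has rows (2, 3); (4, -1)
w1 = Bv₀ = (2·0 + 3·1; 4·0 + (-1)·1) = (3, -1)
w2 = Bw1 = (2·3 + 3·(-1); 4·3 + (-1)·(-1)) = (3, 13)
Ratio: 3/3 = 1.00000

1.00000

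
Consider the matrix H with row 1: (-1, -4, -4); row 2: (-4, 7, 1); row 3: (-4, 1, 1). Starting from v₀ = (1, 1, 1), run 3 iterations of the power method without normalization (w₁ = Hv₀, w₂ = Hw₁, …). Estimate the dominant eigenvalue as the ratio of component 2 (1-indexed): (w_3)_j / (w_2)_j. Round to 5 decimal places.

w1 = Hv₀ = ((-1)·1 + (-4)·1 + (-4)·1; (-4)·1 + 7·1 + 1·1; (-4)·1 + 1·1 + 1·1) = (-9, 4, -2)
w2 = Hw1 = ((-1)·(-9) + (-4)·4 + (-4)·(-2); (-4)·(-9) + 7·4 + 1·(-2); (-4)·(-9) + 1·4 + 1·(-2)) = (1, 62, 38)
w3 = Hw2 = (-401, 468, 96)
Ratio at component: 468 / 62 = 7.54839

λ ≈ 7.54839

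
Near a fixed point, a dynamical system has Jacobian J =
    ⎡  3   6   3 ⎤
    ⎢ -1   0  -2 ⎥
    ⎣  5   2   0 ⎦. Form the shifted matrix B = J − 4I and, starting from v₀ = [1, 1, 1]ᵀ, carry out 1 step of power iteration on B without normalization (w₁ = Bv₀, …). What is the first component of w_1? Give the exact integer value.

8

B = J − 4I has rows (-1, 6, 3); (-1, -4, -2); (5, 2, -4)
w1 = Bv₀ = (8, -7, 3)
Requested component of w1: 8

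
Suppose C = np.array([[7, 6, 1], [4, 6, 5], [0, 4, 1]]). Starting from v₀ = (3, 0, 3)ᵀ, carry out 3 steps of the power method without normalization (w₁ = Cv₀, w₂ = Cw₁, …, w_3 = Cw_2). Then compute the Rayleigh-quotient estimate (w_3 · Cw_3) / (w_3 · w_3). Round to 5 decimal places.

12.43213

w1 = Cv₀ = (7·3 + 6·0 + 1·3; 4·3 + 6·0 + 5·3; 0·3 + 4·0 + 1·3) = (24, 27, 3)
w2 = Cw1 = (7·24 + 6·27 + 1·3; 4·24 + 6·27 + 5·3; 0·24 + 4·27 + 1·3) = (333, 273, 111)
w3 = Cw2 = (4080, 3525, 1203)
Cw3 = (50913, 43485, 15303)
w3·Cw3 = 4080·50913 + 3525·43485 + 1203·15303 = 379419174; w3·w3 = 4080·4080 + 3525·3525 + 1203·1203 = 30519234
λ ≈ 379419174/30519234 = 12.43213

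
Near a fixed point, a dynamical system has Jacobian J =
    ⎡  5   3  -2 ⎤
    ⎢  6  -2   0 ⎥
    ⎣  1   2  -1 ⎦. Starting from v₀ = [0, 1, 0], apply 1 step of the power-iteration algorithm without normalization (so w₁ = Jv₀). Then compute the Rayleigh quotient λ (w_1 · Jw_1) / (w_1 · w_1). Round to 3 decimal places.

-2.059

w1 = Jv₀ = (5·0 + 3·1 + (-2)·0; 6·0 + (-2)·1 + 0·0; 1·0 + 2·1 + (-1)·0) = (3, -2, 2)
Jw1 = (5, 22, -3)
w1·Jw1 = 3·5 + (-2)·22 + 2·(-3) = -35; w1·w1 = 3·3 + (-2)·(-2) + 2·2 = 17
λ ≈ -35/17 = -2.059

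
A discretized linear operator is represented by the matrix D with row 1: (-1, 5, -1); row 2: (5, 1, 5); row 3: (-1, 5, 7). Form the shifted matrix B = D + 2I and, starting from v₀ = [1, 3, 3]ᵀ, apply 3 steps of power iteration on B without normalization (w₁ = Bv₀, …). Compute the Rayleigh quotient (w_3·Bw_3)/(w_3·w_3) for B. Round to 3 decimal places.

12.107

B = D + 2I has rows (1, 5, -1); (5, 3, 5); (-1, 5, 9)
w1 = Bv₀ = (13, 29, 41)
w2 = Bw1 = (117, 357, 501)
w3 = Bw2 = (1401, 4161, 6177)
Bw3 = (16029, 50373, 74997)
w3·Bw3 = 695315151; w3·w3 = 57432051; μ ≈ 695315151/57432051 = 12.107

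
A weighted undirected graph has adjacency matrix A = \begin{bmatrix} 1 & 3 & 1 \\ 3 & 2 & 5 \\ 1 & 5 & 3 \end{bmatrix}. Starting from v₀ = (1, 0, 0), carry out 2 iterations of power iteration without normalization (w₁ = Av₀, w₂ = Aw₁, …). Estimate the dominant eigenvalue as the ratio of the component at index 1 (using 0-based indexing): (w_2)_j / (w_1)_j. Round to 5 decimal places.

w1 = Av₀ = (1·1 + 3·0 + 1·0; 3·1 + 2·0 + 5·0; 1·1 + 5·0 + 3·0) = (1, 3, 1)
w2 = Aw1 = (1·1 + 3·3 + 1·1; 3·1 + 2·3 + 5·1; 1·1 + 5·3 + 3·1) = (11, 14, 19)
Ratio at component: 14 / 3 = 4.66667

4.66667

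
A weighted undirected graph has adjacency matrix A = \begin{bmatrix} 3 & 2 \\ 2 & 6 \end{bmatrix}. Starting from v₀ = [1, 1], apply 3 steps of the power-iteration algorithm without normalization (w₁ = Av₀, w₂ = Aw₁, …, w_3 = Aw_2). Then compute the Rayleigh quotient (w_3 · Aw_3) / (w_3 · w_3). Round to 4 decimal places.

w1 = Av₀ = (3·1 + 2·1; 2·1 + 6·1) = (5, 8)
w2 = Aw1 = (3·5 + 2·8; 2·5 + 6·8) = (31, 58)
w3 = Aw2 = (209, 410)
Aw3 = (1447, 2878)
w3·Aw3 = 209·1447 + 410·2878 = 1482403; w3·w3 = 209·209 + 410·410 = 211781
λ ≈ 1482403/211781 = 6.9997

λ ≈ 6.9997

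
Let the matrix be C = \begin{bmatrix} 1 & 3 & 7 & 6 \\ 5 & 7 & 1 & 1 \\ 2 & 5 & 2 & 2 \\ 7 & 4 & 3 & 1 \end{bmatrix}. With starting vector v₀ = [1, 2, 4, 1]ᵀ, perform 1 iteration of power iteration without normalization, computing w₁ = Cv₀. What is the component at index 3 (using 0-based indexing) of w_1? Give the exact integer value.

28

w1 = Cv₀ = (1·1 + 3·2 + 7·4 + 6·1; 5·1 + 7·2 + 1·4 + 1·1; 2·1 + 5·2 + 2·4 + 2·1; 7·1 + 4·2 + 3·4 + 1·1) = (41, 24, 22, 28)
The requested component of w1 is 28.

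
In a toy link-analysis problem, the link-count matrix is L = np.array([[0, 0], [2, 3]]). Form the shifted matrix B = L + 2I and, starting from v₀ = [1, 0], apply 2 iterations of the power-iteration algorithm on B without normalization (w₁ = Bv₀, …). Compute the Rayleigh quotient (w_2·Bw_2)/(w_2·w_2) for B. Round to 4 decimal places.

μ ≈ 5.3019

B = L + 2I has rows (2, 0); (2, 5)
w1 = Bv₀ = (2·1 + 0·0; 2·1 + 5·0) = (2, 2)
w2 = Bw1 = (2·2 + 0·2; 2·2 + 5·2) = (4, 14)
Bw2 = (8, 78)
w2·Bw2 = 1124; w2·w2 = 212; μ ≈ 1124/212 = 5.3019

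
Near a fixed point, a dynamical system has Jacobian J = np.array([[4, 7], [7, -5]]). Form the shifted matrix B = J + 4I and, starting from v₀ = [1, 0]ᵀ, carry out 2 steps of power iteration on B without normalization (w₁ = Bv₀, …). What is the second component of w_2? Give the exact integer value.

B = J + 4I has rows (8, 7); (7, -1)
w1 = Bv₀ = (8, 7)
w2 = Bw1 = (113, 49)
Requested component of w2: 49

49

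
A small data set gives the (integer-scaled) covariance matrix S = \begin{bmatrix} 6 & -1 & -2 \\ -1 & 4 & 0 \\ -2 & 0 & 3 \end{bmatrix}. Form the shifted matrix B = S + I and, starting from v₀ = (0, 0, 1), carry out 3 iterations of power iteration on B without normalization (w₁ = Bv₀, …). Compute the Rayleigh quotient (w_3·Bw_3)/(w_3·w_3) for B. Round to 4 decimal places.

8.1235

B = S + I has rows (7, -1, -2); (-1, 5, 0); (-2, 0, 4)
w1 = Bv₀ = (7·0 + (-1)·0 + (-2)·1; (-1)·0 + 5·0 + 0·1; (-2)·0 + 0·0 + 4·1) = (-2, 0, 4)
w2 = Bw1 = (7·(-2) + (-1)·0 + (-2)·4; (-1)·(-2) + 5·0 + 0·4; (-2)·(-2) + 0·0 + 4·4) = (-22, 2, 20)
w3 = Bw2 = (-196, 32, 124)
Bw3 = (-1652, 356, 888)
w3·Bw3 = 445296; w3·w3 = 54816; μ ≈ 445296/54816 = 8.1235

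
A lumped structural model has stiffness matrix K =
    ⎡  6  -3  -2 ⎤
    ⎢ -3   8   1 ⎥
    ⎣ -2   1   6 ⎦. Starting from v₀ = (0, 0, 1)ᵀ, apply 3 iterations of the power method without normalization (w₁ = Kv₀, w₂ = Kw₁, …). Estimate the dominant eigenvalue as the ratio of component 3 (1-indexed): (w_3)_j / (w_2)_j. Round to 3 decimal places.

7.805

w1 = Kv₀ = (6·0 + (-3)·0 + (-2)·1; (-3)·0 + 8·0 + 1·1; (-2)·0 + 1·0 + 6·1) = (-2, 1, 6)
w2 = Kw1 = (6·(-2) + (-3)·1 + (-2)·6; (-3)·(-2) + 8·1 + 1·6; (-2)·(-2) + 1·1 + 6·6) = (-27, 20, 41)
w3 = Kw2 = (-304, 282, 320)
Ratio at component: 320 / 41 = 7.805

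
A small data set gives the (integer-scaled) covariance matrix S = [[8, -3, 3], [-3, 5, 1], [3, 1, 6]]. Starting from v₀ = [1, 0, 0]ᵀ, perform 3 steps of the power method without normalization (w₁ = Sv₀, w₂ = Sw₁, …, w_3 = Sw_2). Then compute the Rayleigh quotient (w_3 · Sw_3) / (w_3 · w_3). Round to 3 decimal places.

10.854

w1 = Sv₀ = (8·1 + (-3)·0 + 3·0; (-3)·1 + 5·0 + 1·0; 3·1 + 1·0 + 6·0) = (8, -3, 3)
w2 = Sw1 = (8·8 + (-3)·(-3) + 3·3; (-3)·8 + 5·(-3) + 1·3; 3·8 + 1·(-3) + 6·3) = (82, -36, 39)
w3 = Sw2 = (881, -387, 444)
Sw3 = (9541, -4134, 4920)
w3·Sw3 = 881·9541 + (-387)·(-4134) + 444·4920 = 12189959; w3·w3 = 881·881 + (-387)·(-387) + 444·444 = 1123066
λ ≈ 12189959/1123066 = 10.854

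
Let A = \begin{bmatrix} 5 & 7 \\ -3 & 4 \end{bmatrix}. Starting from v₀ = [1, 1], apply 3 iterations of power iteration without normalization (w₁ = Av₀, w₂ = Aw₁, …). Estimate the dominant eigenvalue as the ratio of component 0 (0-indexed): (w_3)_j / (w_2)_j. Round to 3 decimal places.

w1 = Av₀ = (5·1 + 7·1; (-3)·1 + 4·1) = (12, 1)
w2 = Aw1 = (5·12 + 7·1; (-3)·12 + 4·1) = (67, -32)
w3 = Aw2 = (111, -329)
Ratio at component: 111 / 67 = 1.657

λ ≈ 1.657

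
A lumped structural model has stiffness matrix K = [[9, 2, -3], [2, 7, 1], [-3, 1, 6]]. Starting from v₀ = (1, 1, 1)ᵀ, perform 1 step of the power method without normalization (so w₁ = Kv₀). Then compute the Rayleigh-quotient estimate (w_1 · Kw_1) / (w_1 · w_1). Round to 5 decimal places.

w1 = Kv₀ = (9·1 + 2·1 + (-3)·1; 2·1 + 7·1 + 1·1; (-3)·1 + 1·1 + 6·1) = (8, 10, 4)
Kw1 = (80, 90, 10)
w1·Kw1 = 8·80 + 10·90 + 4·10 = 1580; w1·w1 = 8·8 + 10·10 + 4·4 = 180
λ ≈ 1580/180 = 8.77778

8.77778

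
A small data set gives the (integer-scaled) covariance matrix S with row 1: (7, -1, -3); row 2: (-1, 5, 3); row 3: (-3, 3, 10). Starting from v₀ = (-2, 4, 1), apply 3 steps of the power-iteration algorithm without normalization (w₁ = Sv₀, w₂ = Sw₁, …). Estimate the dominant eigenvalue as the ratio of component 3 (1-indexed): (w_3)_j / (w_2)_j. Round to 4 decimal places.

13.4880

w1 = Sv₀ = (-21, 25, 28)
w2 = Sw1 = (-256, 230, 418)
w3 = Sw2 = (-3276, 2660, 5638)
Ratio at component: 5638 / 418 = 13.4880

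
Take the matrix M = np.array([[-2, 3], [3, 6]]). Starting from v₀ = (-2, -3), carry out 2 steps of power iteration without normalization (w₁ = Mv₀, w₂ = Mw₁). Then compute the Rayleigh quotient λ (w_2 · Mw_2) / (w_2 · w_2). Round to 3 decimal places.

w1 = Mv₀ = (-5, -24)
w2 = Mw1 = (-62, -159)
Mw2 = (-353, -1140)
w2·Mw2 = (-62)·(-353) + (-159)·(-1140) = 203146; w2·w2 = (-62)·(-62) + (-159)·(-159) = 29125
λ ≈ 203146/29125 = 6.975

6.975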